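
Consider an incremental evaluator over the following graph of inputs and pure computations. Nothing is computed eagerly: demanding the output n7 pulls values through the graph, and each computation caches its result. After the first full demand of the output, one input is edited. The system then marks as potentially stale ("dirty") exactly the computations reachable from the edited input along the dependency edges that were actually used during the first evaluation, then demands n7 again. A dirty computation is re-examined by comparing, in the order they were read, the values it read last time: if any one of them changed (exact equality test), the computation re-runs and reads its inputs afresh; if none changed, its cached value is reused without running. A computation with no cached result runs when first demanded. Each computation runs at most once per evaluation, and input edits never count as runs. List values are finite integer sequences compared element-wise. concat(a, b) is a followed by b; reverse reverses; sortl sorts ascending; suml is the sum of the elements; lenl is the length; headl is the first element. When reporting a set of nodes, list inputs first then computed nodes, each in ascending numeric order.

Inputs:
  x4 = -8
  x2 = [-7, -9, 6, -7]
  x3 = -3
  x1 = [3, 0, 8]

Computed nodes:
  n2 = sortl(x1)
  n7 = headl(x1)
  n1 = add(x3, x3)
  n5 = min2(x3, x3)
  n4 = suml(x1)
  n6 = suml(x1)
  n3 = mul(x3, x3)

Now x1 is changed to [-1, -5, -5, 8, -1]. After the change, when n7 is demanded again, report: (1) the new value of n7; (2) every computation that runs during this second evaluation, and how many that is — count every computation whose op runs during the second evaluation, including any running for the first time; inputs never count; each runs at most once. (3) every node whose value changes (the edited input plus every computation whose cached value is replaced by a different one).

n7 now evaluates to -1.
Run set: n7 (1 run).
Changed values: x1, n7.

Initial pass — values computed on the first demand:
  n7 = headl([3, 0, 8]) = 3

Second demand — change propagation:
  n7: re-runs because x1 [3, 0, 8]->[-1, -5, -5, 8, -1]; new result -1.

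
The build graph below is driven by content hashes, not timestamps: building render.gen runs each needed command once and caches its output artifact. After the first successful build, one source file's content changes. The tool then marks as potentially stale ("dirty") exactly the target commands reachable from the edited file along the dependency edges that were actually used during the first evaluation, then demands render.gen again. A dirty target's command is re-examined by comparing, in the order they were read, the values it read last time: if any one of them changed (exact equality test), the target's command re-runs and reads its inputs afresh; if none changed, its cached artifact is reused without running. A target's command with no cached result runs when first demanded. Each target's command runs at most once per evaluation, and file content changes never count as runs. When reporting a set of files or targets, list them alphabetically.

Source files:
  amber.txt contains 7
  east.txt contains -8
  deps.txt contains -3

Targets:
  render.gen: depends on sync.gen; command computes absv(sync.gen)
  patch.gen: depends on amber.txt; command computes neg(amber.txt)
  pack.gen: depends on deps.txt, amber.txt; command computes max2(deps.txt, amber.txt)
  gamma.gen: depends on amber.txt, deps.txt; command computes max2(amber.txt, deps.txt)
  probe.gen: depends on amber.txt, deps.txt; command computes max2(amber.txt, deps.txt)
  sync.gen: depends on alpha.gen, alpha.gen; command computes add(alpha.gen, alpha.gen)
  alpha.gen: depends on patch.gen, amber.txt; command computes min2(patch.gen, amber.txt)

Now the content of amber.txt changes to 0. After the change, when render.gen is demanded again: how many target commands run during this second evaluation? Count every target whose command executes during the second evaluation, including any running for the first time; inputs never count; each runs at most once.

Run set: alpha.gen, patch.gen, render.gen, sync.gen (4 run).

Initial pass — values computed on the first demand:
  patch.gen = neg(7) = -7
  alpha.gen = min2(-7, 7) = -7
  sync.gen = add(-7, -7) = -14
  render.gen = absv(-14) = 14

Second demand — change propagation:
  patch.gen: re-runs because amber.txt 7->0; new result 0.
  alpha.gen: re-runs because patch.gen -7->0; amber.txt 7->0; new result 0.
  sync.gen: re-runs because alpha.gen -7->0; alpha.gen -7->0; new result 0.
  render.gen: re-runs because sync.gen -14->0; new result 0.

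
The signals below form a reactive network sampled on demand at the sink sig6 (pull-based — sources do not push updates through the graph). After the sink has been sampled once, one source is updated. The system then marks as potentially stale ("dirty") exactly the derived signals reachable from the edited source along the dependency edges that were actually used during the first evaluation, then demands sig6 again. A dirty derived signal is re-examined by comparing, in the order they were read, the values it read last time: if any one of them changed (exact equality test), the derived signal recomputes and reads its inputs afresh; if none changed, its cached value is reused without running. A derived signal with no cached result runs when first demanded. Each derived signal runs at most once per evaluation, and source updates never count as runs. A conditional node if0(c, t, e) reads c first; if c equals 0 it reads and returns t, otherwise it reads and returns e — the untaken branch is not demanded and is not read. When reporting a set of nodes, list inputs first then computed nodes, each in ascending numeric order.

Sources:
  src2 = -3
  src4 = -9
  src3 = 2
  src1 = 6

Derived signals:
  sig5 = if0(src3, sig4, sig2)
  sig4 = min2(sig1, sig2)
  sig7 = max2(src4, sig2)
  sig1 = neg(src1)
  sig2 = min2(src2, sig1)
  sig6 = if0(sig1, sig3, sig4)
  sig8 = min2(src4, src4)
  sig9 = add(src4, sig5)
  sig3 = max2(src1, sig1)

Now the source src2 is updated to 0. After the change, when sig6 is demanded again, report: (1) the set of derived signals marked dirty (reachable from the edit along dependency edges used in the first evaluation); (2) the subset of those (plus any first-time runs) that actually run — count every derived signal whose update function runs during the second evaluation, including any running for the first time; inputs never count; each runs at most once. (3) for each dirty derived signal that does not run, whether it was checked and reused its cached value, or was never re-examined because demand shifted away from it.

Dirty set: sig2, sig4, sig6.
Run set: sig2 (1 run).
Re-examined without running (cache reused): sig4, sig6.
The important point: sig2 recomputes to an identical value, and the output ends up unchanged.

Initial pass — values computed on the first demand:
  sig1 = neg(6) = -6
  sig2 = min2(-3, -6) = -6
  sig4 = min2(-6, -6) = -6
  sig6 = if0(sig1=-6 -> else branch sig4) = -6

Second demand — change propagation:
  sig2: re-runs because src2 -3->0; new result -6 (unchanged).
  sig4: re-examined; everything it read last time is the same (sig1 unchanged, sig2 unchanged) — cache -6 kept, no run.
  sig6: re-examined; everything it read last time is the same (sig1 unchanged, sig4 unchanged) — cache -6 kept, no run.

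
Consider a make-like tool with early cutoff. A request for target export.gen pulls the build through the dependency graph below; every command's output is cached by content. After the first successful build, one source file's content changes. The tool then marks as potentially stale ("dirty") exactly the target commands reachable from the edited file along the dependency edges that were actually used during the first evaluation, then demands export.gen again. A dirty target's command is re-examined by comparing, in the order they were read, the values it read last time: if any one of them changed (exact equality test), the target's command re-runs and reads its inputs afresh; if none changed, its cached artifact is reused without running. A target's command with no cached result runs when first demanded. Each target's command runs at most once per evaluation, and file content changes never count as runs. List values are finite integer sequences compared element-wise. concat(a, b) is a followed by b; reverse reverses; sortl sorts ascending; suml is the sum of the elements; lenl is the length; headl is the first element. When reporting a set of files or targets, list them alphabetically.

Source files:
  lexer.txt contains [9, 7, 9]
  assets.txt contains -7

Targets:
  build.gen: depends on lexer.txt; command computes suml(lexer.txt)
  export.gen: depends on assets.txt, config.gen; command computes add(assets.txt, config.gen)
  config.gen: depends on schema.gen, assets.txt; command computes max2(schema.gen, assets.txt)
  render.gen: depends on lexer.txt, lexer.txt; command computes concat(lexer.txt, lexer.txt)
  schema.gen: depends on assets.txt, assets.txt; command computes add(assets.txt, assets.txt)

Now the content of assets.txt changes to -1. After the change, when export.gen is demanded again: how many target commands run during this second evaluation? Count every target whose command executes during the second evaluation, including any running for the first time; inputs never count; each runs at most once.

3 target commands run: config.gen, export.gen, schema.gen.

First demand of the output computes:
  schema.gen = add(-7, -7) = -14
  config.gen = max2(-14, -7) = -7
  export.gen = add(-7, -7) = -14

After the edit, cleaning proceeds:
  schema.gen: a read changed (assets.txt -7->-1; assets.txt -7->-1) — executes, giving -2.
  config.gen: a read changed (schema.gen -14->-2; assets.txt -7->-1) — executes, giving -1.
  export.gen: a read changed (assets.txt -7->-1; config.gen -7->-1) — executes, giving -2.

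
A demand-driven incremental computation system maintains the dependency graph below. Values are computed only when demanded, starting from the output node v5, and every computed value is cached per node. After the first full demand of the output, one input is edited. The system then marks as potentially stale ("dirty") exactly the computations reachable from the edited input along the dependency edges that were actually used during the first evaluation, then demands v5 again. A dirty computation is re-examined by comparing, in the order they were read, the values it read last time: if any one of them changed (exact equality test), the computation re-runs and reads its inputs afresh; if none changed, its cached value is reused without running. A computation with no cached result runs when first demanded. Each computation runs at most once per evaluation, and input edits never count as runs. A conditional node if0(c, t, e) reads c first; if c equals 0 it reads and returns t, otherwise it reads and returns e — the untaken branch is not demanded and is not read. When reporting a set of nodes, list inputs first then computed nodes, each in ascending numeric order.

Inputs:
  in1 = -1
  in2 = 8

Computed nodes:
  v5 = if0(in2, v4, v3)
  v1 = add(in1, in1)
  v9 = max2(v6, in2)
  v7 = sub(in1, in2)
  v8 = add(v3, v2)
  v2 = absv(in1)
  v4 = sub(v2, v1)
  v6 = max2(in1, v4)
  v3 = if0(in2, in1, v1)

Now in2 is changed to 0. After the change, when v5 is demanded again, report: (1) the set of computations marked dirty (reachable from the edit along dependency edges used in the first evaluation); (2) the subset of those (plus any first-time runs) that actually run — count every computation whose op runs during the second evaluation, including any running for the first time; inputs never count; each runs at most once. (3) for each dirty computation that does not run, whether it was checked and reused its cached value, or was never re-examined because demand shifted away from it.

Marked dirty: v3, v5.
Computations that run: v2, v4, v5 — 3 in total.
Never re-examined (demand shifted away): v3.
Key observation: a condition flipped, so demand moved to the other branch — v3 is never re-examined.

First evaluation (everything demanded from the output):
  v1 = add(-1, -1) = -2
  v3 = if0(in2=8 -> else branch v1) = -2
  v5 = if0(in2=8 -> else branch v3) = -2

Propagation after the edit:
  v2: demanded for the first time — runs, produces 1.
  v3: marked dirty but never re-examined — demand shifted away from it.
  v4: demanded for the first time — runs, produces 3.
  v5: runs — in2 8->0; result 3.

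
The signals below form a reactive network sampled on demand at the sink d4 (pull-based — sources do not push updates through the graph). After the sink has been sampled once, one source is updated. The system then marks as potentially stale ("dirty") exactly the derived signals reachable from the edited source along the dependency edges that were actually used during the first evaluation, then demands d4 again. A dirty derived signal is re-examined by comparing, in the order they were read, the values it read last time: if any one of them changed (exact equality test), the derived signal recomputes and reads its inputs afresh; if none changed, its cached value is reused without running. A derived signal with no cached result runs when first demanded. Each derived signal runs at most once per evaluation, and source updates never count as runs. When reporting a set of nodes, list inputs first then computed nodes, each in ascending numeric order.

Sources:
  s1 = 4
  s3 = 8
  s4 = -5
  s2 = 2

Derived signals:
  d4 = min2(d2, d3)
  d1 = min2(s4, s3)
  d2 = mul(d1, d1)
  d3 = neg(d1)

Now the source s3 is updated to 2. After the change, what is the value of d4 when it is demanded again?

d4 now evaluates to 5.
The important point: d1 recomputes to an identical value, and the output ends up unchanged.

Initial pass — values computed on the first demand:
  d1 = min2(-5, 8) = -5
  d2 = mul(-5, -5) = 25
  d3 = neg(-5) = 5
  d4 = min2(25, 5) = 5

Second demand — change propagation:
  d1: re-runs because s3 8->2; new result -5 (unchanged).
  d2: re-examined; everything it read last time is the same (d1 unchanged, d1 unchanged) — cache 25 kept, no run.
  d3: re-examined; everything it read last time is the same (d1 unchanged) — cache 5 kept, no run.
  d4: re-examined; everything it read last time is the same (d2 unchanged, d3 unchanged) — cache 5 kept, no run.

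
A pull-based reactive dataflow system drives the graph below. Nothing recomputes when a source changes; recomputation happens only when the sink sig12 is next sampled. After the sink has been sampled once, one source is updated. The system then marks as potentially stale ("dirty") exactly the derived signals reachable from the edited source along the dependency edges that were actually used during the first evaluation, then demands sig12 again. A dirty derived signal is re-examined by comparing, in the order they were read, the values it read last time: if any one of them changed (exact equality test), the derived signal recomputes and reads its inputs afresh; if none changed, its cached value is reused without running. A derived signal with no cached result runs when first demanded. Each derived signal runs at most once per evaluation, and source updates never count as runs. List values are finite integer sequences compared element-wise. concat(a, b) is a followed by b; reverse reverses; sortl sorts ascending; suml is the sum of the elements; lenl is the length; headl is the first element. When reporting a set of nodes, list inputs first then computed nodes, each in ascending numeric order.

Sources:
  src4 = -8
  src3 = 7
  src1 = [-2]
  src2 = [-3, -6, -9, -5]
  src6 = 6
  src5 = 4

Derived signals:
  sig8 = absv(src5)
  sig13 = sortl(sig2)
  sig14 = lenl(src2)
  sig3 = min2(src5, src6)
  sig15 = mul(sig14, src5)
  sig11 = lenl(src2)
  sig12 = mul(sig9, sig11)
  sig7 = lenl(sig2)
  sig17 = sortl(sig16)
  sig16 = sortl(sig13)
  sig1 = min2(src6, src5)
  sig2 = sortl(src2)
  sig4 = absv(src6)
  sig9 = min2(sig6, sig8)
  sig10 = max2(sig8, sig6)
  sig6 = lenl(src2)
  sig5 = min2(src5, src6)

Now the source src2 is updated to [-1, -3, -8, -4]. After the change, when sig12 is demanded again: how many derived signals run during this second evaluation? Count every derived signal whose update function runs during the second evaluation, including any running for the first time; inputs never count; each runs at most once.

First evaluation (everything demanded from the output):
  sig6 = lenl([-3, -6, -9, -5]) = 4
  sig8 = absv(4) = 4
  sig9 = min2(4, 4) = 4
  sig11 = lenl([-3, -6, -9, -5]) = 4
  sig12 = mul(4, 4) = 16

Propagation after the edit:
  sig6: runs — src2 [-3, -6, -9, -5]->[-1, -3, -8, -4]; result 4 (same value as before).
  sig9: checked — values it read are unchanged (sig6 unchanged, sig8 unchanged); reused cached 4 without running.
  sig11: runs — src2 [-3, -6, -9, -5]->[-1, -3, -8, -4]; result 4 (same value as before).
  sig12: checked — values it read are unchanged (sig9 unchanged, sig11 unchanged); reused cached 16 without running.

Key observation: the cutoff stops propagation at sig9 — its inputs' values are unchanged, so it reuses its cache.

Derived signals that run: sig6, sig11 — 2 in total.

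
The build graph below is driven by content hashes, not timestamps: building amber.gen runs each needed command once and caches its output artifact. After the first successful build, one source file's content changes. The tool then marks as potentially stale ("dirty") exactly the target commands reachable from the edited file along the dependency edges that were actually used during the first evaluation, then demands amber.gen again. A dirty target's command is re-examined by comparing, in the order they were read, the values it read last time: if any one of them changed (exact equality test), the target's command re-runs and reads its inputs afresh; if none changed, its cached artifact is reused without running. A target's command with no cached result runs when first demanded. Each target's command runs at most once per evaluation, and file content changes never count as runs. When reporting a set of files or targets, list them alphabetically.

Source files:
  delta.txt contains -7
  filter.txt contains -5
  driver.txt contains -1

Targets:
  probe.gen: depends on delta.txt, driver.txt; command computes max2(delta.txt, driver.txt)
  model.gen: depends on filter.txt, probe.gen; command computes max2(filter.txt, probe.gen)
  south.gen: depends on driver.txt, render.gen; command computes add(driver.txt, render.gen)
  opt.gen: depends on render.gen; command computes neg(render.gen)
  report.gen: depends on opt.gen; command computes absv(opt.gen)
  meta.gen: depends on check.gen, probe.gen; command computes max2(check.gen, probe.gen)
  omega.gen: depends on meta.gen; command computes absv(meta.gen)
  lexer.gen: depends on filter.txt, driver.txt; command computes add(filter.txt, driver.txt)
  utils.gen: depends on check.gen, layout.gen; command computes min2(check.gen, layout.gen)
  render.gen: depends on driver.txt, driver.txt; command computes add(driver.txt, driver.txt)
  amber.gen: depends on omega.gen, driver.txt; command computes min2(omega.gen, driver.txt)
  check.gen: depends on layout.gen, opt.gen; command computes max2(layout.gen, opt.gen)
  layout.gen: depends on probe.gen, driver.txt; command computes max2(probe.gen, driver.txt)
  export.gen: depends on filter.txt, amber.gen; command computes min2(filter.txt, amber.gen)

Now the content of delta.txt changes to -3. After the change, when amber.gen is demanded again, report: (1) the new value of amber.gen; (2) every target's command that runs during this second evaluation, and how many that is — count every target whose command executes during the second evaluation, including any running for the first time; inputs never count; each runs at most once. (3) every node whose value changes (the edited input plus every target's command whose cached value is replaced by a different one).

amber.gen now evaluates to -1.
Run set: probe.gen (1 run).
Changed values: delta.txt.
The important point: probe.gen recomputes to an identical value, and the output ends up unchanged.

Initial pass — values computed on the first demand:
  probe.gen = max2(-7, -1) = -1
  layout.gen = max2(-1, -1) = -1
  render.gen = add(-1, -1) = -2
  opt.gen = neg(-2) = 2
  check.gen = max2(-1, 2) = 2
  meta.gen = max2(2, -1) = 2
  omega.gen = absv(2) = 2
  amber.gen = min2(2, -1) = -1

Second demand — change propagation:
  probe.gen: re-runs because delta.txt -7->-3; new result -1 (unchanged).
  layout.gen: re-examined; everything it read last time is the same (probe.gen unchanged, driver.txt unchanged) — cache -1 kept, no run.
  check.gen: re-examined; everything it read last time is the same (layout.gen unchanged, opt.gen unchanged) — cache 2 kept, no run.
  meta.gen: re-examined; everything it read last time is the same (check.gen unchanged, probe.gen unchanged) — cache 2 kept, no run.
  omega.gen: re-examined; everything it read last time is the same (meta.gen unchanged) — cache 2 kept, no run.
  amber.gen: re-examined; everything it read last time is the same (omega.gen unchanged, driver.txt unchanged) — cache -1 kept, no run.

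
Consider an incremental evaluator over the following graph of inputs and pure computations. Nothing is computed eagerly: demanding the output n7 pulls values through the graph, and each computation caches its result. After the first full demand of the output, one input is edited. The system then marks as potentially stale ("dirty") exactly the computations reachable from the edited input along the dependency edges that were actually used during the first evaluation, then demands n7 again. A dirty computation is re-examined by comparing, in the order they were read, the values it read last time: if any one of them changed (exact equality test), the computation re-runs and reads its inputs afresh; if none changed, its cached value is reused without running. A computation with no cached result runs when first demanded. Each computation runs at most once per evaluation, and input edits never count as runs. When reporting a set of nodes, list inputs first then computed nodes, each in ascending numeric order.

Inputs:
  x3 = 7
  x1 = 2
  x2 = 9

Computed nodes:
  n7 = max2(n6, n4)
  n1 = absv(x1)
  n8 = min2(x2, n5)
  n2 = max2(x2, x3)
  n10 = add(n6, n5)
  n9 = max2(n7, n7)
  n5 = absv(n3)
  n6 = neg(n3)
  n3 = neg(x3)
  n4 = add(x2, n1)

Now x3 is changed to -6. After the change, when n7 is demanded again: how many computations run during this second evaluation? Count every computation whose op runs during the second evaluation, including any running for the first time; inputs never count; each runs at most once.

Initial pass — values computed on the first demand:
  n1 = absv(2) = 2
  n3 = neg(7) = -7
  n4 = add(9, 2) = 11
  n6 = neg(-7) = 7
  n7 = max2(7, 11) = 11

Second demand — change propagation:
  n3: re-runs because x3 7->-6; new result 6.
  n6: re-runs because n3 -7->6; new result -6.
  n7: re-runs because n6 7->-6; new result 11 (unchanged).

Run set: n3, n6, n7 (3 run).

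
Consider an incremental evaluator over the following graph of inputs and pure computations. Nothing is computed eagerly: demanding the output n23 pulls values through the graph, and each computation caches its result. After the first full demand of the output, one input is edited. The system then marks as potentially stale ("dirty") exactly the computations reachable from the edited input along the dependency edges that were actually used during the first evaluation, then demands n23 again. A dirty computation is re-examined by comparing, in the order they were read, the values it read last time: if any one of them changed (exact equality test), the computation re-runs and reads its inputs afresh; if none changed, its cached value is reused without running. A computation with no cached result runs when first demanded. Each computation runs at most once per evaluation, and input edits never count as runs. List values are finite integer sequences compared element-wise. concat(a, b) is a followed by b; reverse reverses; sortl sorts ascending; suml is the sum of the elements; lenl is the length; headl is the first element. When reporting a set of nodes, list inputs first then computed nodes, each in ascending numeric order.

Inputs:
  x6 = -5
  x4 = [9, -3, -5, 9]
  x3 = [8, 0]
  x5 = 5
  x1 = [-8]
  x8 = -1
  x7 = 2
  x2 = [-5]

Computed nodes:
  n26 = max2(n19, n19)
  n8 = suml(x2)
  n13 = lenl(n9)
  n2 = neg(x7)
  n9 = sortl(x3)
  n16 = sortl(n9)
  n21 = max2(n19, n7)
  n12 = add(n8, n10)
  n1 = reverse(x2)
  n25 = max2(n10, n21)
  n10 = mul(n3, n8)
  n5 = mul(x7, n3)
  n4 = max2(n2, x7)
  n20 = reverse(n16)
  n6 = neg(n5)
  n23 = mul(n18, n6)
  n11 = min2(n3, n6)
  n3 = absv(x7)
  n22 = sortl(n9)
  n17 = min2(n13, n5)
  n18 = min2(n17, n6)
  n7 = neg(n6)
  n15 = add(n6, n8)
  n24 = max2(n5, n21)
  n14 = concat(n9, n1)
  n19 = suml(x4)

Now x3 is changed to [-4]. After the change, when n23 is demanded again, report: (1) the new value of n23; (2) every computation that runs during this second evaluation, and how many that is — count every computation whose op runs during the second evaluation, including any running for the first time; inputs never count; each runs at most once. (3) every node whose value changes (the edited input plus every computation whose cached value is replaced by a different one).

Initial pass — values computed on the first demand:
  n3 = absv(2) = 2
  n5 = mul(2, 2) = 4
  n6 = neg(4) = -4
  n9 = sortl([8, 0]) = [0, 8]
  n13 = lenl([0, 8]) = 2
  n17 = min2(2, 4) = 2
  n18 = min2(2, -4) = -4
  n23 = mul(-4, -4) = 16

Second demand — change propagation:
  n9: re-runs because x3 [8, 0]->[-4]; new result [-4].
  n13: re-runs because n9 [0, 8]->[-4]; new result 1.
  n17: re-runs because n13 2->1; new result 1.
  n18: re-runs because n17 2->1; new result -4 (unchanged).
  n23: re-examined; everything it read last time is the same (n18 unchanged, n6 unchanged) — cache 16 kept, no run.

The important point: n18 recomputes to an identical value, and the output ends up unchanged.

n23 now evaluates to 16.
Run set: n9, n13, n17, n18 (4 run).
Changed values: x3, n9, n13, n17.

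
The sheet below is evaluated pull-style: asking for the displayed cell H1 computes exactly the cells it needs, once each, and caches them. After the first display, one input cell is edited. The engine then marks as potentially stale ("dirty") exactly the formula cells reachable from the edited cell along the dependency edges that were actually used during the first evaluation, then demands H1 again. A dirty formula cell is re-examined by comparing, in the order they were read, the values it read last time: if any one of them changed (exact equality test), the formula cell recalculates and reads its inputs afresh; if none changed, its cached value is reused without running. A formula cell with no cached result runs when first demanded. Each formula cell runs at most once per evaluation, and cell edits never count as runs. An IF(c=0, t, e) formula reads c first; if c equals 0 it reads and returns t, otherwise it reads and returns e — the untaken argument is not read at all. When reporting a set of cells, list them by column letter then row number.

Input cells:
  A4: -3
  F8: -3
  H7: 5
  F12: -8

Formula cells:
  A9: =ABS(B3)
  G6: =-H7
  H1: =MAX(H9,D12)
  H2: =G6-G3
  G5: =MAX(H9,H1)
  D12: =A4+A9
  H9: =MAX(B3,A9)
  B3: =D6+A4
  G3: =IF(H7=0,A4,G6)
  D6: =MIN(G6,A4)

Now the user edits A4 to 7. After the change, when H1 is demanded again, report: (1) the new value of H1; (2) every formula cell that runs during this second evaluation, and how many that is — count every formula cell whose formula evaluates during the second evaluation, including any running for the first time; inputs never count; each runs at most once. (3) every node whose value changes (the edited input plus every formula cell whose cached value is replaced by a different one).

Demanding H1 again yields 9.
6 formula cells run: A9, B3, D6, D12, H1, H9.
The nodes whose values change: A4, A9, B3, D12, H1, H9.

First demand of the output computes:
  G6 = -(5) = -5
  D6 = MIN(-5, -3) = -5
  B3 = -5 + -3 = -8
  A9 = ABS(-8) = 8
  D12 = -3 + 8 = 5
  H9 = MAX(-8, 8) = 8
  H1 = MAX(8, 5) = 8

After the edit, cleaning proceeds:
  D6: a read changed (A4 -3->7) — executes, giving -5 — identical to its old value.
  B3: a read changed (A4 -3->7) — executes, giving 2.
  A9: a read changed (B3 -8->2) — executes, giving 2.
  D12: a read changed (A4 -3->7; A9 8->2) — executes, giving 9.
  H9: a read changed (B3 -8->2; A9 8->2) — executes, giving 2.
  H1: a read changed (H9 8->2; D12 5->9) — executes, giving 9.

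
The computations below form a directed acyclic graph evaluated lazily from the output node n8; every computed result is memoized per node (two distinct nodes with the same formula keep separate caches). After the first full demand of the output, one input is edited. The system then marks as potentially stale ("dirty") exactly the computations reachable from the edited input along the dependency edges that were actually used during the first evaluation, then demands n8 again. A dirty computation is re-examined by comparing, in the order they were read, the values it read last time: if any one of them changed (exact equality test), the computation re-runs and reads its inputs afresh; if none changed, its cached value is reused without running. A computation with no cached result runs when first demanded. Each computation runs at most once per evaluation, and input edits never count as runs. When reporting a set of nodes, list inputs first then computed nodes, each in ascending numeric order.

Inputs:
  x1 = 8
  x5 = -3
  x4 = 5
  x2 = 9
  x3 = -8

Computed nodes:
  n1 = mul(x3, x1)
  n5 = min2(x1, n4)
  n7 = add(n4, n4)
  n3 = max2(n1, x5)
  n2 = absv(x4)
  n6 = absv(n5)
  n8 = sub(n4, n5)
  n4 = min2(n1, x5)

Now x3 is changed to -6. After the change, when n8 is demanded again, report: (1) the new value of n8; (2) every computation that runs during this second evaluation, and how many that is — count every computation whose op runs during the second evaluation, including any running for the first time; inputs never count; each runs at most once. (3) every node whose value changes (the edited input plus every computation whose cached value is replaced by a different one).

Demanding n8 again yields 0.
4 computations run: n1, n4, n5, n8.
The nodes whose values change: x3, n1, n4, n5.

First demand of the output computes:
  n1 = mul(-8, 8) = -64
  n4 = min2(-64, -3) = -64
  n5 = min2(8, -64) = -64
  n8 = sub(-64, -64) = 0

After the edit, cleaning proceeds:
  n1: a read changed (x3 -8->-6) — executes, giving -48.
  n4: a read changed (n1 -64->-48) — executes, giving -48.
  n5: a read changed (n4 -64->-48) — executes, giving -48.
  n8: a read changed (n4 -64->-48; n5 -64->-48) — executes, giving 0 — identical to its old value.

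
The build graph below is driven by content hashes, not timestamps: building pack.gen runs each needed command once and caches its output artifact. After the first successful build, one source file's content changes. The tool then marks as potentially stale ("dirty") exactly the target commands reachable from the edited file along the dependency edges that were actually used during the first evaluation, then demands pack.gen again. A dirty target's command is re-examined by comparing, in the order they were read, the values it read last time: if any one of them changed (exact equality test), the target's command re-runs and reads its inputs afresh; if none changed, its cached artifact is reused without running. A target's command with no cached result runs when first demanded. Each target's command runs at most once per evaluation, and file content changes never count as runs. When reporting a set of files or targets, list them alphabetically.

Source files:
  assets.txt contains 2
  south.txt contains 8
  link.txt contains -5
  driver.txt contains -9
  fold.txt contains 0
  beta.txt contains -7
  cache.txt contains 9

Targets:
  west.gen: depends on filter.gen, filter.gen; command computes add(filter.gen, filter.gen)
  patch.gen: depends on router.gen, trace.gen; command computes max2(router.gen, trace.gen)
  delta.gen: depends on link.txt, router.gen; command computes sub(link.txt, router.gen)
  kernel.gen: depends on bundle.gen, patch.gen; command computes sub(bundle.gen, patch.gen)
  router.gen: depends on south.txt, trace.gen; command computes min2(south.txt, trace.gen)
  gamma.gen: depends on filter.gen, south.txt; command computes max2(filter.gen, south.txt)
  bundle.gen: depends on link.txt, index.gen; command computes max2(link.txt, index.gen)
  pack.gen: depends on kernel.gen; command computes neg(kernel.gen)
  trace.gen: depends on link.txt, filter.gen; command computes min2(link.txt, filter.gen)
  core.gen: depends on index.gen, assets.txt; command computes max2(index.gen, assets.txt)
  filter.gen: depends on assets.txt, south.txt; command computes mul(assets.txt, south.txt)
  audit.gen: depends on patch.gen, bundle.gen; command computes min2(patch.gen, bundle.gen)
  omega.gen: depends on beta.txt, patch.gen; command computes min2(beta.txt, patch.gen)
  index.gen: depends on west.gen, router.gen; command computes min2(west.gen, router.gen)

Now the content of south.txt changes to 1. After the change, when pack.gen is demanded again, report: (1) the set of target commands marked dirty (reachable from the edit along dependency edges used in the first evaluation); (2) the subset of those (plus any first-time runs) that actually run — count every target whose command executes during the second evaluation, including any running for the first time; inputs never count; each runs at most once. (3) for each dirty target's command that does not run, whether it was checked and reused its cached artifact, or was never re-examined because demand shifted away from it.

Initial pass — values computed on the first demand:
  filter.gen = mul(2, 8) = 16
  trace.gen = min2(-5, 16) = -5
  router.gen = min2(8, -5) = -5
  patch.gen = max2(-5, -5) = -5
  west.gen = add(16, 16) = 32
  index.gen = min2(32, -5) = -5
  bundle.gen = max2(-5, -5) = -5
  kernel.gen = sub(-5, -5) = 0
  pack.gen = neg(0) = 0

Second demand — change propagation:
  filter.gen: re-runs because south.txt 8->1; new result 2.
  trace.gen: re-runs because filter.gen 16->2; new result -5 (unchanged).
  router.gen: re-runs because south.txt 8->1; new result -5 (unchanged).
  patch.gen: re-examined; everything it read last time is the same (router.gen unchanged, trace.gen unchanged) — cache -5 kept, no run.
  west.gen: re-runs because filter.gen 16->2; filter.gen 16->2; new result 4.
  index.gen: re-runs because west.gen 32->4; new result -5 (unchanged).
  bundle.gen: re-examined; everything it read last time is the same (link.txt unchanged, index.gen unchanged) — cache -5 kept, no run.
  kernel.gen: re-examined; everything it read last time is the same (bundle.gen unchanged, patch.gen unchanged) — cache 0 kept, no run.
  pack.gen: re-examined; everything it read last time is the same (kernel.gen unchanged) — cache 0 kept, no run.

The important point: at patch.gen every value read last time is unchanged, so the dirty flag clears without a run.

Dirty set: bundle.gen, filter.gen, index.gen, kernel.gen, pack.gen, patch.gen, router.gen, trace.gen, west.gen.
Run set: filter.gen, index.gen, router.gen, trace.gen, west.gen (5 run).
Re-examined without running (cache reused): bundle.gen, kernel.gen, pack.gen, patch.gen.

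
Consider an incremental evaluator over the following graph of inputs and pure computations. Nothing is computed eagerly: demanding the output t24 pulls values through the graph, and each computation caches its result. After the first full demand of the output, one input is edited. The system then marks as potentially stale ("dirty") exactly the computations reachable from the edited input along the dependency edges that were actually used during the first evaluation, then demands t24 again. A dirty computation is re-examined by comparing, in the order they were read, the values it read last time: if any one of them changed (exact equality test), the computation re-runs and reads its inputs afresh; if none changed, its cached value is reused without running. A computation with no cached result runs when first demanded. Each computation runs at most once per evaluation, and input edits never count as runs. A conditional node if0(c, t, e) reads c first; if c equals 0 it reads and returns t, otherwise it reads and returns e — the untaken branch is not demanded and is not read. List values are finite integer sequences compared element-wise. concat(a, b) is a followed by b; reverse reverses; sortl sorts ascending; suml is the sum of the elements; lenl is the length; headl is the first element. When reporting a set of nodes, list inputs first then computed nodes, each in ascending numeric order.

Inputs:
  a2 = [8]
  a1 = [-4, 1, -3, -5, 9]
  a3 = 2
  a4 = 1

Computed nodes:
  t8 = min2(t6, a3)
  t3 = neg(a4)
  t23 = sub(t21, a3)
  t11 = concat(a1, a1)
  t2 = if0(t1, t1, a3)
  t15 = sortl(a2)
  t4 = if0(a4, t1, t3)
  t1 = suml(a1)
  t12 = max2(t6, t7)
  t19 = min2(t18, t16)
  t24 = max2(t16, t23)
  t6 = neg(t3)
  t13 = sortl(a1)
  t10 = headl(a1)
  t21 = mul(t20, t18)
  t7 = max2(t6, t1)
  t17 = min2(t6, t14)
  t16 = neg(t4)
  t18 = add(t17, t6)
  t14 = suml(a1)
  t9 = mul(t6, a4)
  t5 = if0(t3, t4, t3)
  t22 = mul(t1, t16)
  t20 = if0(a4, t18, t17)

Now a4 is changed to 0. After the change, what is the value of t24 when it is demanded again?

Initial pass — values computed on the first demand:
  t3 = neg(1) = -1
  t4 = if0(a4=1 -> else branch t3) = -1
  t6 = neg(-1) = 1
  t14 = suml([-4, 1, -3, -5, 9]) = -2
  t16 = neg(-1) = 1
  t17 = min2(1, -2) = -2
  t18 = add(-2, 1) = -1
  t20 = if0(a4=1 -> else branch t17) = -2
  t21 = mul(-2, -1) = 2
  t23 = sub(2, 2) = 0
  t24 = max2(1, 0) = 1

Second demand — change propagation:
  t1: newly demanded (no cache) — executes and yields -2.
  t3: re-runs because a4 1->0; new result 0.
  t4: re-runs because a4 1->0; t3 -1->0; new result -2.
  t6: re-runs because t3 -1->0; new result 0.
  t16: re-runs because t4 -1->-2; new result 2.
  t17: re-runs because t6 1->0; new result -2 (unchanged).
  t18: re-runs because t6 1->0; new result -2.
  t20: re-runs because a4 1->0; new result -2 (unchanged).
  t21: re-runs because t18 -1->-2; new result 4.
  t23: re-runs because t21 2->4; new result 2.
  t24: re-runs because t16 1->2; t23 0->2; new result 2.

The important point: the flipped condition pulls in fresh nodes; t1 runs for the first time.

t24 now evaluates to 2.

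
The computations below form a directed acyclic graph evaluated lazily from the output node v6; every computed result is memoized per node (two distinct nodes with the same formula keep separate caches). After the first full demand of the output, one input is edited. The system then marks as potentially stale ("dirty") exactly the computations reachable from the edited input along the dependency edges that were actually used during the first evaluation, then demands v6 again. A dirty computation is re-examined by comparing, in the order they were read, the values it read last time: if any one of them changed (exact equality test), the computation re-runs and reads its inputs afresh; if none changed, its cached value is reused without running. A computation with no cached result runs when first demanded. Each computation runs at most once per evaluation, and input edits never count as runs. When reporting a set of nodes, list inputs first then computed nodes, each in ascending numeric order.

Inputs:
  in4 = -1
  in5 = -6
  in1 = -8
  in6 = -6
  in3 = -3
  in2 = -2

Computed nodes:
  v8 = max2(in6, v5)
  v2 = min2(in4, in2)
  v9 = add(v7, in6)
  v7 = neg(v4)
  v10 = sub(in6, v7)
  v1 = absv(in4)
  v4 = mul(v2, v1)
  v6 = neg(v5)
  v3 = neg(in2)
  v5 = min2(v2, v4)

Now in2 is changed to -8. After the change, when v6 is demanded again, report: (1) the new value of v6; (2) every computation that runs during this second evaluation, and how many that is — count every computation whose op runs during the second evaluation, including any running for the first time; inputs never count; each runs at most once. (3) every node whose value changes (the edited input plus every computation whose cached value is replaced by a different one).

Demanding v6 again yields 8.
4 computations run: v2, v4, v5, v6.
The nodes whose values change: in2, v2, v4, v5, v6.

First demand of the output computes:
  v1 = absv(-1) = 1
  v2 = min2(-1, -2) = -2
  v4 = mul(-2, 1) = -2
  v5 = min2(-2, -2) = -2
  v6 = neg(-2) = 2

After the edit, cleaning proceeds:
  v2: a read changed (in2 -2->-8) — executes, giving -8.
  v4: a read changed (v2 -2->-8) — executes, giving -8.
  v5: a read changed (v2 -2->-8; v4 -2->-8) — executes, giving -8.
  v6: a read changed (v5 -2->-8) — executes, giving 8.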